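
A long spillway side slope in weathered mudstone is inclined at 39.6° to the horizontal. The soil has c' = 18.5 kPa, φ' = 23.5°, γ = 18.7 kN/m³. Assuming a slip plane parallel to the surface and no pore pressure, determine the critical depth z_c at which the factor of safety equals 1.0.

Setting FS = 1.00 in FS = [c' + γz cos²β tanφ'] / [γz sinβ cosβ] and solving for z:
z = c' / [γ cosβ (FS·sinβ − cosβ·tanφ')]
  = 18.5 / [18.7·cos39.6°·(1.00·sin39.6° − cos39.6°·tan23.5°)]
  = 18.5 / [18.7·0.7705·(1.00·0.6374 − 0.7705·0.4348)]
  = 18.5 / 4.3571 = 4.246 m

z_c = 4.25 m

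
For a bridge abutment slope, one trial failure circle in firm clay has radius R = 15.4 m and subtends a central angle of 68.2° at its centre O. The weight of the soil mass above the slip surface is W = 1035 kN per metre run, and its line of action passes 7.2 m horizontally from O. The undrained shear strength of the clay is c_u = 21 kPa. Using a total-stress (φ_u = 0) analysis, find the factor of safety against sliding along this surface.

FS = 0.80

Taking moments about the centre O, the resisting moment is provided by the undrained shear strength acting along the arc:
Arc length L_a = R·θ = 15.4·(68.2°·π/180) = 15.4·1.1903 = 18.33 m
M_R = c_u·L_a·R = 21·18.33·15.4 = 5928.2 kN·m/m
M_D = W·d = 1035·7.2 = 7452.0 kN·m/m
FS = M_R / M_D = 5928.2 / 7452.0 = 0.796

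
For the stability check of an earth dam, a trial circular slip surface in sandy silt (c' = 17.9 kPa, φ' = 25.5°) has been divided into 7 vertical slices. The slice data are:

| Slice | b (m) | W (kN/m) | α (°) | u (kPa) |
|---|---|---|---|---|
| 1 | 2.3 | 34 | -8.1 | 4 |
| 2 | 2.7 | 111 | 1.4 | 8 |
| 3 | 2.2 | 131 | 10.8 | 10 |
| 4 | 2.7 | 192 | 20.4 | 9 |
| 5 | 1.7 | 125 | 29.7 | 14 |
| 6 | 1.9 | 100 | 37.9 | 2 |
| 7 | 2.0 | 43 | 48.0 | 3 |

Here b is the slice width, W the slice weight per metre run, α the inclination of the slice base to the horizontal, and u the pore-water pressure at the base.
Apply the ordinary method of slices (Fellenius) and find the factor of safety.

Ordinary method of slices: FS = Σ[c'·Δl_i + (W_i cosα_i − u_i·Δl_i)·tanφ'] / Σ W_i sinα_i, with Δl_i = b_i / cosα_i.
Slice 1: Δl = 2.3/cos(-8.1°) = 2.323 m; N'_1 = 34·cos(-8.1°) − 4·2.323 = 24.4; c'Δl = 41.58; W sinα = -4.8
Slice 2: Δl = 2.7/cos1.4° = 2.701 m; N'_2 = 111·cos1.4° − 8·2.701 = 89.4; c'Δl = 48.34; W sinα = 2.7
Slice 3: Δl = 2.2/cos10.8° = 2.240 m; N'_3 = 131·cos10.8° − 10·2.240 = 106.3; c'Δl = 40.09; W sinα = 24.5
Slice 4: Δl = 2.7/cos20.4° = 2.881 m; N'_4 = 192·cos20.4° − 9·2.881 = 154.0; c'Δl = 51.56; W sinα = 66.9
Slice 5: Δl = 1.7/cos29.7° = 1.957 m; N'_5 = 125·cos29.7° − 14·1.957 = 81.2; c'Δl = 35.03; W sinα = 61.9
Slice 6: Δl = 1.9/cos37.9° = 2.408 m; N'_6 = 100·cos37.9° − 2·2.408 = 74.1; c'Δl = 43.10; W sinα = 61.4
Slice 7: Δl = 2.0/cos48.0° = 2.989 m; N'_7 = 43·cos48.0° − 3·2.989 = 19.8; c'Δl = 53.50; W sinα = 32.0
Σc'Δl = 313.2 kN/m; ΣN' = 549.1 kN/m; ΣW sinα = 244.7 kN/m
Resisting = 313.2 + 549.1·tan25.5° = 313.2 + 261.9 = 575.1 kN/m
FS = 575.1 / 244.7 = 2.350

FS = 2.35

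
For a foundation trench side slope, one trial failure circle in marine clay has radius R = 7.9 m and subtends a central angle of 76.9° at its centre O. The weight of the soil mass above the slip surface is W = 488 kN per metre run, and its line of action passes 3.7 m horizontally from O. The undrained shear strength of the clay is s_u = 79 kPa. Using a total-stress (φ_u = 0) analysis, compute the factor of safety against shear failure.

Taking moments about the centre O, the resisting moment is provided by the undrained shear strength acting along the arc:
Arc length L_a = R·θ = 7.9·(76.9°·π/180) = 7.9·1.3422 = 10.60 m
M_R = s_u·L_a·R = 79·10.60·7.9 = 6617.4 kN·m/m
M_D = W·d = 488·3.7 = 1805.6 kN·m/m
FS = M_R / M_D = 6617.4 / 1805.6 = 3.665

FS = 3.66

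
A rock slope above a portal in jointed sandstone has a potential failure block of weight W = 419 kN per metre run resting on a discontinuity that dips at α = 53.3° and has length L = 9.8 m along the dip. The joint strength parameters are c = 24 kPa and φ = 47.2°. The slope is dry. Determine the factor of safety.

Resolving the block weight along and normal to the plane and applying the Mohr–Coulomb strength on the joint:
N' = W cosα = 419·cos53.3° = 250.4 kN/m
Driving force T = W sinα = 419·sin53.3° = 335.9 kN/m
Resisting force R = c·L + N'·tanφ = 24·9.8 + 250.4·tan47.2° = 235.2 + 270.4 = 505.6 kN/m
FS = R / T = 505.6 / 335.9 = 1.505

FS = 1.51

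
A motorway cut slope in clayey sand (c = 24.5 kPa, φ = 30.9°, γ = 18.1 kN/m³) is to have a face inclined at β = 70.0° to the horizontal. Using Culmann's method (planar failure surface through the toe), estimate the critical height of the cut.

H_c = 19.49 m

Culmann's analysis gives the critical failure plane at α_cr = (β + φ)/2 = (70.0 + 30.9)/2 = 50.5°, and the critical height
H_c = (4c/γ) · sinβ cosφ / [1 − cos(β − φ)]
    = (4·24.5/18.1) · sin70.0°·cos30.9° / [1 − cos(39.1°)]
    = 5.414 · 0.9397·0.8581 / [1 − 0.7760]
    = 5.414 · 0.8063 / 0.2240
    = 19.49 m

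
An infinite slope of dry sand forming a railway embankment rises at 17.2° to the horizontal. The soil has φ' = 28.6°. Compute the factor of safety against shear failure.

For a dry cohesionless infinite slope the factor of safety is FS = tanφ' / tanβ.
FS = tan28.6° / tan17.2° = 0.5452 / 0.3096 = 1.761

FS = 1.76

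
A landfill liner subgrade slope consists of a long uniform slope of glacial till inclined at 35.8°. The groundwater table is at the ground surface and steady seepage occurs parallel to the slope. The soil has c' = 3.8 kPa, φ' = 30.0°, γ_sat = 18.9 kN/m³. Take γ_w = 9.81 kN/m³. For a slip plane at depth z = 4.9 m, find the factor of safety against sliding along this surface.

With seepage parallel to the slope and the water table at the surface, the effective normal stress on the slip plane uses the buoyant unit weight γ' = γ_sat − γ_w while the driving shear stress uses γ_sat:
FS = [c' + γ' z cos²β tanφ'] / [γ_sat z sinβ cosβ]
γ' = 18.9 − 9.81 = 9.09 kN/m³
Numerator = 3.8 + 9.09·4.9·cos²35.8°·tan30.0° = 3.8 + 9.09·4.9·0.6578·0.5774 = 20.716 kPa
Denominator = 18.9·4.9·sin35.8°·cos35.8° = 18.9·4.9·0.5850·0.8111 = 43.938 kPa
FS = 20.716 / 43.938 = 0.471

FS = 0.47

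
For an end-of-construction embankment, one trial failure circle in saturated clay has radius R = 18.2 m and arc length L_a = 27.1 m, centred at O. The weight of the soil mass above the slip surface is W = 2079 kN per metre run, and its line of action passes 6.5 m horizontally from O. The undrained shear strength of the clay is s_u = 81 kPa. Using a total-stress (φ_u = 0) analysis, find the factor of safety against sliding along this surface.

FS = 2.96

Taking moments about the centre O, the resisting moment is provided by the undrained shear strength acting along the arc:
M_R = s_u·L_a·R = 81·27.10·18.2 = 39950.8 kN·m/m
M_D = W·d = 2079·6.5 = 13513.5 kN·m/m
FS = M_R / M_D = 39950.8 / 13513.5 = 2.956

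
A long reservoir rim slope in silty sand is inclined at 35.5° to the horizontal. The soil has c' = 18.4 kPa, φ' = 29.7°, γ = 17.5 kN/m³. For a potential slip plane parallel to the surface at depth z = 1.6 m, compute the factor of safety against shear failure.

For an infinite slope with a slip plane parallel to the surface (no pore pressure): FS = [c' + γz cos²β tanφ'] / [γz sinβ cosβ].
γz = 17.5·1.6 = 28.00 kN/m²
Numerator = 18.4 + 28.00·cos²35.5°·tan29.7° = 18.4 + 28.00·0.6628·0.5704 = 28.985 kPa
Denominator = 28.00·sin35.5°·cos35.5° = 28.00·0.5807·0.8141 = 13.237 kPa
FS = 28.985 / 13.237 = 2.190

FS = 2.19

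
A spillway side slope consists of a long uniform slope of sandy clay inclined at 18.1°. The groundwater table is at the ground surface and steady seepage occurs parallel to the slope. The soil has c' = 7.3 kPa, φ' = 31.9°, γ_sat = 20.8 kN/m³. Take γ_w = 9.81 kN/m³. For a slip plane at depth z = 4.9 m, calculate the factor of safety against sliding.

With seepage parallel to the slope and the water table at the surface, the effective normal stress on the slip plane uses the buoyant unit weight γ' = γ_sat − γ_w while the driving shear stress uses γ_sat:
FS = [c' + γ' z cos²β tanφ'] / [γ_sat z sinβ cosβ]
γ' = 20.8 − 9.81 = 10.99 kN/m³
Numerator = 7.3 + 10.99·4.9·cos²18.1°·tan31.9° = 7.3 + 10.99·4.9·0.9035·0.6224 = 37.584 kPa
Denominator = 20.8·4.9·sin18.1°·cos18.1° = 20.8·4.9·0.3107·0.9505 = 30.097 kPa
FS = 37.584 / 30.097 = 1.249

FS = 1.25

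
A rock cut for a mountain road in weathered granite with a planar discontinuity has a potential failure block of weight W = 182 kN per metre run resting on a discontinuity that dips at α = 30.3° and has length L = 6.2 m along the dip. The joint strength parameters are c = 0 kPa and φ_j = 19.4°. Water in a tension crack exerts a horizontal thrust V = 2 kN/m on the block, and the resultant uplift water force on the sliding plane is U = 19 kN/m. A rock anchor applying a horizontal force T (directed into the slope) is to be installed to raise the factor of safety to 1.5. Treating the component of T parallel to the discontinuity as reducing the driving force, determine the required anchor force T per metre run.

Resolving forces along and normal to the sliding plane, with the horizontal anchor force T adding T·sinα to the effective normal force and T·cosα acting up the plane against the driving force:
FS = [cL + (W cosα − U − V sinα + T sinα) tanφ_j] / [W sinα + V cosα − T cosα]
Without the anchor: N' = 137.1 kN/m, driving T_d = 93.6 kN/m, resisting R = 0·6.2 + 137.1·tan19.4° = 48.3 kN/m, FS = 0.52.
Setting FS = 1.5 and solving for T:
1.5·(93.6 − T cos30.3°) = 48.3 + T sin30.3°·tan19.4°
T·(sin30.3°·tan19.4° + 1.5·cos30.3°) = 1.5·93.6 − 48.3
T·(0.5045·0.3522 + 1.5·0.8634) = 140.3 − 48.3 = 92.0
T·1.4728 = 92.0
T = 62.5 kN/m

T = 62 kN/m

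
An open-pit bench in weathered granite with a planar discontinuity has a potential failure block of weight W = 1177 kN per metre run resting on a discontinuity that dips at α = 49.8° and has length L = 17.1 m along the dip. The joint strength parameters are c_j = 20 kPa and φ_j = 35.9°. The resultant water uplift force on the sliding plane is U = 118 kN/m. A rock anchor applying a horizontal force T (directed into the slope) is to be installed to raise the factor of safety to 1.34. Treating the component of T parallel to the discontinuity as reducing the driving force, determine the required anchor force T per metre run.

Resolving forces along and normal to the sliding plane, with the horizontal anchor force T adding T·sinα to the effective normal force and T·cosα acting up the plane against the driving force:
FS = [c_jL + (W cosα − U + T sinα) tanφ_j] / [W sinα − T cosα]
Without the anchor: N' = 641.7 kN/m, driving T_d = 899.0 kN/m, resisting R = 20·17.1 + 641.7·tan35.9° = 806.5 kN/m, FS = 0.90.
Setting FS = 1.34 and solving for T:
1.34·(899.0 − T cos49.8°) = 806.5 + T sin49.8°·tan35.9°
T·(sin49.8°·tan35.9° + 1.34·cos49.8°) = 1.34·899.0 − 806.5
T·(0.7638·0.7239 + 1.34·0.6455) = 1204.6 − 806.5 = 398.1
T·1.4178 = 398.1
T = 280.8 kN/m

T = 281 kN/m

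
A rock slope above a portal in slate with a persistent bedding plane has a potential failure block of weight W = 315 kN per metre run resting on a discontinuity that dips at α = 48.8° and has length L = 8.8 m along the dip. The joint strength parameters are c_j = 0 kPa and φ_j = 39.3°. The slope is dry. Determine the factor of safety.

FS = 0.72

Resolving the block weight along and normal to the plane and applying the Mohr–Coulomb strength on the joint:
N' = W cosα = 315·cos48.8° = 207.5 kN/m
Driving force T = W sinα = 315·sin48.8° = 237.0 kN/m
Resisting force R = c_j·L + N'·tanφ_j = 0·8.8 + 207.5·tan39.3° = 0.0 + 169.8 = 169.8 kN/m
FS = R / T = 169.8 / 237.0 = 0.717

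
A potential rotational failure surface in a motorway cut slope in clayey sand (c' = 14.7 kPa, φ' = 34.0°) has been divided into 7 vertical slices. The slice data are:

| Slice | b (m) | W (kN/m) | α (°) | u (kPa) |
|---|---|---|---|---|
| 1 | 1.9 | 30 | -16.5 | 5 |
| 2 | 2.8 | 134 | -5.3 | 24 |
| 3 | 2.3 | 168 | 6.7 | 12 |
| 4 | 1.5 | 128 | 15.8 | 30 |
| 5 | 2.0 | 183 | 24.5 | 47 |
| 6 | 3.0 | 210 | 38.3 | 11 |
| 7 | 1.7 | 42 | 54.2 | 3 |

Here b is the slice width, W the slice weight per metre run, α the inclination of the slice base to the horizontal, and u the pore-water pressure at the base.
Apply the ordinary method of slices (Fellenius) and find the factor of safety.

FS = 2.18

Ordinary method of slices: FS = Σ[c'·Δl_i + (W_i cosα_i − u_i·Δl_i)·tanφ'] / Σ W_i sinα_i, with Δl_i = b_i / cosα_i.
Slice 1: Δl = 1.9/cos(-16.5°) = 1.982 m; N'_1 = 30·cos(-16.5°) − 5·1.982 = 18.9; c'Δl = 29.13; W sinα = -8.5
Slice 2: Δl = 2.8/cos(-5.3°) = 2.812 m; N'_2 = 134·cos(-5.3°) − 24·2.812 = 65.9; c'Δl = 41.34; W sinα = -12.4
Slice 3: Δl = 2.3/cos6.7° = 2.316 m; N'_3 = 168·cos6.7° − 12·2.316 = 139.1; c'Δl = 34.04; W sinα = 19.6
Slice 4: Δl = 1.5/cos15.8° = 1.559 m; N'_4 = 128·cos15.8° − 30·1.559 = 76.4; c'Δl = 22.92; W sinα = 34.9
Slice 5: Δl = 2.0/cos24.5° = 2.198 m; N'_5 = 183·cos24.5° − 47·2.198 = 63.2; c'Δl = 32.31; W sinα = 75.9
Slice 6: Δl = 3.0/cos38.3° = 3.823 m; N'_6 = 210·cos38.3° − 11·3.823 = 122.8; c'Δl = 56.19; W sinα = 130.2
Slice 7: Δl = 1.7/cos54.2° = 2.906 m; N'_7 = 42·cos54.2° − 3·2.906 = 15.8; c'Δl = 42.72; W sinα = 34.1
Σc'Δl = 258.6 kN/m; ΣN' = 502.1 kN/m; ΣW sinα = 273.7 kN/m
Resisting = 258.6 + 502.1·tan34.0° = 258.6 + 338.7 = 597.3 kN/m
FS = 597.3 / 273.7 = 2.183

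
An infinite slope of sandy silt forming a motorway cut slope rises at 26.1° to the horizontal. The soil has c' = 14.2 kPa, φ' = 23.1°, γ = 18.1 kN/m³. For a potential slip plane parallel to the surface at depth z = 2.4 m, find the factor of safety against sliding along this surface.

FS = 1.70

For an infinite slope with a slip plane parallel to the surface (no pore pressure): FS = [c' + γz cos²β tanφ'] / [γz sinβ cosβ].
γz = 18.1·2.4 = 43.44 kN/m²
Numerator = 14.2 + 43.44·cos²26.1°·tan23.1° = 14.2 + 43.44·0.8065·0.4265 = 29.143 kPa
Denominator = 43.44·sin26.1°·cos26.1° = 43.44·0.4399·0.8980 = 17.162 kPa
FS = 29.143 / 17.162 = 1.698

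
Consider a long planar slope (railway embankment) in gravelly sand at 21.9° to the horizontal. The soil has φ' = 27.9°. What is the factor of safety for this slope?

FS = 1.32

For a dry cohesionless infinite slope the factor of safety is FS = tanφ' / tanβ.
FS = tan27.9° / tan21.9° = 0.5295 / 0.4020 = 1.317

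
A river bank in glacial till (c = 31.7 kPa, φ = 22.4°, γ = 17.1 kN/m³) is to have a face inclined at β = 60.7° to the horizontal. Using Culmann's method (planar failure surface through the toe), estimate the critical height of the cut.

H_c = 27.78 m

Culmann's analysis gives the critical failure plane at α_cr = (β + φ)/2 = (60.7 + 22.4)/2 = 41.5°, and the critical height
H_c = (4c/γ) · sinβ cosφ / [1 − cos(β − φ)]
    = (4·31.7/17.1) · sin60.7°·cos22.4° / [1 − cos(38.3°)]
    = 7.415 · 0.8721·0.9245 / [1 − 0.7848]
    = 7.415 · 0.8063 / 0.2152
    = 27.78 m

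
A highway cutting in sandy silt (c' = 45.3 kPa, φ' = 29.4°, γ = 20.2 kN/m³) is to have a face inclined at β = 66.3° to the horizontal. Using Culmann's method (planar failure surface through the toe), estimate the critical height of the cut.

Culmann's analysis gives the critical failure plane at α_cr = (β + φ')/2 = (66.3 + 29.4)/2 = 47.8°, and the critical height
H_c = (4c'/γ) · sinβ cosφ' / [1 − cos(β − φ')]
    = (4·45.3/20.2) · sin66.3°·cos29.4° / [1 − cos(36.9°)]
    = 8.970 · 0.9157·0.8712 / [1 − 0.7997]
    = 8.970 · 0.7977 / 0.2003
    = 35.72 m

H_c = 35.72 m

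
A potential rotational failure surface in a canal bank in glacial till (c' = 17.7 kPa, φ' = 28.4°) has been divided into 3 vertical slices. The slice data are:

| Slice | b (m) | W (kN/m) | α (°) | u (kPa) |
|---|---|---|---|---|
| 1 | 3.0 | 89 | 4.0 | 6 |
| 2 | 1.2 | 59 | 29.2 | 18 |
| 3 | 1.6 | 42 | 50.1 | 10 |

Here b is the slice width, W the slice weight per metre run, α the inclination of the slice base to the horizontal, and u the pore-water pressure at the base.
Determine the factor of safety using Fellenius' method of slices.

FS = 2.61

Ordinary method of slices: FS = Σ[c'·Δl_i + (W_i cosα_i − u_i·Δl_i)·tanφ'] / Σ W_i sinα_i, with Δl_i = b_i / cosα_i.
Slice 1: Δl = 3.0/cos4.0° = 3.007 m; N'_1 = 89·cos4.0° − 6·3.007 = 70.7; c'Δl = 53.23; W sinα = 6.2
Slice 2: Δl = 1.2/cos29.2° = 1.375 m; N'_2 = 59·cos29.2° − 18·1.375 = 26.8; c'Δl = 24.33; W sinα = 28.8
Slice 3: Δl = 1.6/cos50.1° = 2.494 m; N'_3 = 42·cos50.1° − 10·2.494 = 2.0; c'Δl = 44.15; W sinα = 32.2
Σc'Δl = 121.7 kN/m; ΣN' = 99.5 kN/m; ΣW sinα = 67.2 kN/m
Resisting = 121.7 + 99.5·tan28.4° = 121.7 + 53.8 = 175.5 kN/m
FS = 175.5 / 67.2 = 2.611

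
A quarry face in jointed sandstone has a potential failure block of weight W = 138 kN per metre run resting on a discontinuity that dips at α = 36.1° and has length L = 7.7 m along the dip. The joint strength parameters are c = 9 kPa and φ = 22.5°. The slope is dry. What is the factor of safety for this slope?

Resolving the block weight along and normal to the plane and applying the Mohr–Coulomb strength on the joint:
N' = W cosα = 138·cos36.1° = 111.5 kN/m
Driving force T = W sinα = 138·sin36.1° = 81.3 kN/m
Resisting force R = c·L + N'·tanφ = 9·7.7 + 111.5·tan22.5° = 69.3 + 46.2 = 115.5 kN/m
FS = R / T = 115.5 / 81.3 = 1.420

FS = 1.42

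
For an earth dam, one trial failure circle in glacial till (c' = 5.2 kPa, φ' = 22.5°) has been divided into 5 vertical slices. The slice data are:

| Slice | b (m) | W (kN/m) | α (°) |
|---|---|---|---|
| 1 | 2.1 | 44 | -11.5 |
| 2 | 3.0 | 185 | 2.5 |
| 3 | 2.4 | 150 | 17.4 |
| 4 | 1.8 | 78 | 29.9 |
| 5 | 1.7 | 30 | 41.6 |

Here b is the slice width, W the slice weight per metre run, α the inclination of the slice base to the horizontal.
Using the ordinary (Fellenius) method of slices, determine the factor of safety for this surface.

Ordinary method of slices: FS = Σ[c'·Δl_i + (W_i cosα_i)·tanφ'] / Σ W_i sinα_i, with Δl_i = b_i / cosα_i.
Slice 1: Δl = 2.1/cos(-11.5°) = 2.143 m; N'_1 = 44·cos(-11.5°) = 43.1; c'Δl = 11.14; W sinα = -8.8
Slice 2: Δl = 3.0/cos2.5° = 3.003 m; N'_2 = 185·cos2.5° = 184.8; c'Δl = 15.61; W sinα = 8.1
Slice 3: Δl = 2.4/cos17.4° = 2.515 m; N'_3 = 150·cos17.4° = 143.1; c'Δl = 13.08; W sinα = 44.9
Slice 4: Δl = 1.8/cos29.9° = 2.076 m; N'_4 = 78·cos29.9° = 67.6; c'Δl = 10.80; W sinα = 38.9
Slice 5: Δl = 1.7/cos41.6° = 2.273 m; N'_5 = 30·cos41.6° = 22.4; c'Δl = 11.82; W sinα = 19.9
Σc'Δl = 62.5 kN/m; ΣN' = 461.1 kN/m; ΣW sinα = 103.0 kN/m
Resisting = 62.5 + 461.1·tan22.5° = 62.5 + 191.0 = 253.5 kN/m
FS = 253.5 / 103.0 = 2.462

FS = 2.46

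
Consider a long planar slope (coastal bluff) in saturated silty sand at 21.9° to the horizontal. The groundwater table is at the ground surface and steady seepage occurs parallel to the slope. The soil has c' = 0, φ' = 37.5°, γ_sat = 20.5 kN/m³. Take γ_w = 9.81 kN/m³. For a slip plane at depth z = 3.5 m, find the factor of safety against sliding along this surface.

FS = 1.00

With seepage parallel to the slope and the water table at the surface, the effective normal stress on the slip plane uses the buoyant unit weight γ' = γ_sat − γ_w while the driving shear stress uses γ_sat:
FS = [c' + γ' z cos²β tanφ'] / [γ_sat z sinβ cosβ]
(For c' = 0 this reduces to FS = (γ'/γ_sat)·tanφ'/tanβ.)
γ' = 20.5 − 9.81 = 10.69 kN/m³
Numerator = 0.0 + 10.69·3.5·cos²21.9°·tan37.5° = 0.0 + 10.69·3.5·0.8609·0.7673 = 24.715 kPa
Denominator = 20.5·3.5·sin21.9°·cos21.9° = 20.5·3.5·0.3730·0.9278 = 24.831 kPa
FS = 24.715 / 24.831 = 0.995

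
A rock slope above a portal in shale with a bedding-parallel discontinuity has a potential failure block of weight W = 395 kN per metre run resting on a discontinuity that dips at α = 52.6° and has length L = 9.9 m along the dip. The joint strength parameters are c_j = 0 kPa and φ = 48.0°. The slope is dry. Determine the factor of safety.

Resolving the block weight along and normal to the plane and applying the Mohr–Coulomb strength on the joint:
N' = W cosα = 395·cos52.6° = 239.9 kN/m
Driving force T = W sinα = 395·sin52.6° = 313.8 kN/m
Resisting force R = c_j·L + N'·tanφ = 0·9.9 + 239.9·tan48.0° = 0.0 + 266.5 = 266.5 kN/m
FS = R / T = 266.5 / 313.8 = 0.849

FS = 0.85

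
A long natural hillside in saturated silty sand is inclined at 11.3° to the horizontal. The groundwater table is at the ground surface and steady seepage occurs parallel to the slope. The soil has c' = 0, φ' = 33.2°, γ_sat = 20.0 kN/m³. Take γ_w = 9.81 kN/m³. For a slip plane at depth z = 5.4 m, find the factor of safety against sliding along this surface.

FS = 1.67

With seepage parallel to the slope and the water table at the surface, the effective normal stress on the slip plane uses the buoyant unit weight γ' = γ_sat − γ_w while the driving shear stress uses γ_sat:
FS = [c' + γ' z cos²β tanφ'] / [γ_sat z sinβ cosβ]
(For c' = 0 this reduces to FS = (γ'/γ_sat)·tanφ'/tanβ.)
γ' = 20.0 − 9.81 = 10.19 kN/m³
Numerator = 0.0 + 10.19·5.4·cos²11.3°·tan33.2° = 0.0 + 10.19·5.4·0.9616·0.6544 = 34.625 kPa
Denominator = 20.0·5.4·sin11.3°·cos11.3° = 20.0·5.4·0.1959·0.9806 = 20.752 kPa
FS = 34.625 / 20.752 = 1.669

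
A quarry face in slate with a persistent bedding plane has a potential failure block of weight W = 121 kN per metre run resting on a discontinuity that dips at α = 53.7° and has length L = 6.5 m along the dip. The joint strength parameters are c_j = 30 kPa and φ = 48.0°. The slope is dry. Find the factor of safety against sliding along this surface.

Resolving the block weight along and normal to the plane and applying the Mohr–Coulomb strength on the joint:
N' = W cosα = 121·cos53.7° = 71.6 kN/m
Driving force T = W sinα = 121·sin53.7° = 97.5 kN/m
Resisting force R = c_j·L + N'·tanφ = 30·6.5 + 71.6·tan48.0° = 195.0 + 79.6 = 274.6 kN/m
FS = R / T = 274.6 / 97.5 = 2.815

FS = 2.82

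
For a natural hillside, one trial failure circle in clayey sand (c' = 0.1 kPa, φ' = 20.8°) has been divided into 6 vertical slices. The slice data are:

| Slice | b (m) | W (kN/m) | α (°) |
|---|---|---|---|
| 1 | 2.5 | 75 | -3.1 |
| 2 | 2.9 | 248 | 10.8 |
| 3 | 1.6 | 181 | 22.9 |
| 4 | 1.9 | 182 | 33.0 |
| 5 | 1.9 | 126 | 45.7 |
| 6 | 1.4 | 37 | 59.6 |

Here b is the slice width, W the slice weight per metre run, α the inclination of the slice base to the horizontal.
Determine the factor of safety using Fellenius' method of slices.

FS = 0.85

Ordinary method of slices: FS = Σ[c'·Δl_i + (W_i cosα_i)·tanφ'] / Σ W_i sinα_i, with Δl_i = b_i / cosα_i.
Slice 1: Δl = 2.5/cos(-3.1°) = 2.504 m; N'_1 = 75·cos(-3.1°) = 74.9; c'Δl = 0.25; W sinα = -4.1
Slice 2: Δl = 2.9/cos10.8° = 2.952 m; N'_2 = 248·cos10.8° = 243.6; c'Δl = 0.30; W sinα = 46.5
Slice 3: Δl = 1.6/cos22.9° = 1.737 m; N'_3 = 181·cos22.9° = 166.7; c'Δl = 0.17; W sinα = 70.4
Slice 4: Δl = 1.9/cos33.0° = 2.265 m; N'_4 = 182·cos33.0° = 152.6; c'Δl = 0.23; W sinα = 99.1
Slice 5: Δl = 1.9/cos45.7° = 2.720 m; N'_5 = 126·cos45.7° = 88.0; c'Δl = 0.27; W sinα = 90.2
Slice 6: Δl = 1.4/cos59.6° = 2.767 m; N'_6 = 37·cos59.6° = 18.7; c'Δl = 0.28; W sinα = 31.9
Σc'Δl = 1.5 kN/m; ΣN' = 744.6 kN/m; ΣW sinα = 334.1 kN/m
Resisting = 1.5 + 744.6·tan20.8° = 1.5 + 282.8 = 284.3 kN/m
FS = 284.3 / 334.1 = 0.851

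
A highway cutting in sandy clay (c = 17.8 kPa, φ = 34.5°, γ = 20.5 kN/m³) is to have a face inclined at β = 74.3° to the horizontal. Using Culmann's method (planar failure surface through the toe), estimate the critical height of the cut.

H_c = 11.89 m

Culmann's analysis gives the critical failure plane at α_cr = (β + φ)/2 = (74.3 + 34.5)/2 = 54.4°, and the critical height
H_c = (4c/γ) · sinβ cosφ / [1 − cos(β − φ)]
    = (4·17.8/20.5) · sin74.3°·cos34.5° / [1 − cos(39.8°)]
    = 3.473 · 0.9627·0.8241 / [1 − 0.7683]
    = 3.473 · 0.7934 / 0.2317
    = 11.89 m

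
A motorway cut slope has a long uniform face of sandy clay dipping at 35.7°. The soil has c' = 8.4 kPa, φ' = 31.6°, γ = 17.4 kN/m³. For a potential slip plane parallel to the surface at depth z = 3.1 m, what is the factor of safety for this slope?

For an infinite slope with a slip plane parallel to the surface (no pore pressure): FS = [c' + γz cos²β tanφ'] / [γz sinβ cosβ].
γz = 17.4·3.1 = 53.94 kN/m²
Numerator = 8.4 + 53.94·cos²35.7°·tan31.6° = 8.4 + 53.94·0.6595·0.6152 = 30.284 kPa
Denominator = 53.94·sin35.7°·cos35.7° = 53.94·0.5835·0.8121 = 25.561 kPa
FS = 30.284 / 25.561 = 1.185

FS = 1.18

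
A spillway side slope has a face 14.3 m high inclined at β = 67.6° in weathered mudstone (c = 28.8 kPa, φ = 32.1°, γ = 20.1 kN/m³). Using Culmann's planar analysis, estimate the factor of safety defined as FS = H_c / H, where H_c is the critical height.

FS = 1.69

H_c = (4c/γ) · sinβ cosφ / [1 − cos(β − φ)]
    = (4·28.8/20.1) · sin67.6°·cos32.1° / [1 − cos35.5°]
    = 5.731 · 0.7832 / 0.1859 = 24.15 m
FS = H_c / H = 24.15 / 14.3 = 1.689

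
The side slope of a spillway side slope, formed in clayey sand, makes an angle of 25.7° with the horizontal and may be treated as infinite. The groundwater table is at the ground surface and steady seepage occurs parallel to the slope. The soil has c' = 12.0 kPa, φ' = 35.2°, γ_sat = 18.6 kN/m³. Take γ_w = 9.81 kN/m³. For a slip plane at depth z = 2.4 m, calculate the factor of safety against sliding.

FS = 1.38

With seepage parallel to the slope and the water table at the surface, the effective normal stress on the slip plane uses the buoyant unit weight γ' = γ_sat − γ_w while the driving shear stress uses γ_sat:
FS = [c' + γ' z cos²β tanφ'] / [γ_sat z sinβ cosβ]
γ' = 18.6 − 9.81 = 8.79 kN/m³
Numerator = 12.0 + 8.79·2.4·cos²25.7°·tan35.2° = 12.0 + 8.79·2.4·0.8119·0.7054 = 24.083 kPa
Denominator = 18.6·2.4·sin25.7°·cos25.7° = 18.6·2.4·0.4337·0.9011 = 17.444 kPa
FS = 24.083 / 17.444 = 1.381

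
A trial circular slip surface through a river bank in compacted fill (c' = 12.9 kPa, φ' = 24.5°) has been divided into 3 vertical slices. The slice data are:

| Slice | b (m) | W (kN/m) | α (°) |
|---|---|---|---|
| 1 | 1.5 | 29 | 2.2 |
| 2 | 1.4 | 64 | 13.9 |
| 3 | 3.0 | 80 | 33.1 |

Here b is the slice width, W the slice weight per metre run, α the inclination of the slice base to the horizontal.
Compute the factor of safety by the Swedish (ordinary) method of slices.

Ordinary method of slices: FS = Σ[c'·Δl_i + (W_i cosα_i)·tanφ'] / Σ W_i sinα_i, with Δl_i = b_i / cosα_i.
Slice 1: Δl = 1.5/cos2.2° = 1.501 m; N'_1 = 29·cos2.2° = 29.0; c'Δl = 19.36; W sinα = 1.1
Slice 2: Δl = 1.4/cos13.9° = 1.442 m; N'_2 = 64·cos13.9° = 62.1; c'Δl = 18.60; W sinα = 15.4
Slice 3: Δl = 3.0/cos33.1° = 3.581 m; N'_3 = 80·cos33.1° = 67.0; c'Δl = 46.20; W sinα = 43.7
Σc'Δl = 84.2 kN/m; ΣN' = 158.1 kN/m; ΣW sinα = 60.2 kN/m
Resisting = 84.2 + 158.1·tan24.5° = 84.2 + 72.1 = 156.2 kN/m
FS = 156.2 / 60.2 = 2.596

FS = 2.60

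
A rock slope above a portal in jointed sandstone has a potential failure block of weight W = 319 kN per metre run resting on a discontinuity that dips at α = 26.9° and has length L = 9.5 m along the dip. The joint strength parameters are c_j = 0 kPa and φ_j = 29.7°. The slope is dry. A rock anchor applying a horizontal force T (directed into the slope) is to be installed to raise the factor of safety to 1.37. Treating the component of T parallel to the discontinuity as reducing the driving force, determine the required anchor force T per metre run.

Resolving forces along and normal to the sliding plane, with the horizontal anchor force T adding T·sinα to the effective normal force and T·cosα acting up the plane against the driving force:
FS = [c_jL + (W cosα + T sinα) tanφ_j] / [W sinα − T cosα]
Without the anchor: N' = 284.5 kN/m, driving T_d = 144.3 kN/m, resisting R = 0·9.5 + 284.5·tan29.7° = 162.3 kN/m, FS = 1.12.
Setting FS = 1.37 and solving for T:
1.37·(144.3 − T cos26.9°) = 162.3 + T sin26.9°·tan29.7°
T·(sin26.9°·tan29.7° + 1.37·cos26.9°) = 1.37·144.3 − 162.3
T·(0.4524·0.5704 + 1.37·0.8918) = 197.7 − 162.3 = 35.5
T·1.4798 = 35.5
T = 24.0 kN/m

T = 24 kN/m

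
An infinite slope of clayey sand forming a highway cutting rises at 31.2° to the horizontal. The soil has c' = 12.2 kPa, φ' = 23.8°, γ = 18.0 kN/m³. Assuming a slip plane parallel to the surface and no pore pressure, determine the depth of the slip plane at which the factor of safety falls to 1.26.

Setting FS = 1.26 in FS = [c' + γz cos²β tanφ'] / [γz sinβ cosβ] and solving for z:
z = c' / [γ cosβ (FS·sinβ − cosβ·tanφ')]
  = 12.2 / [18.0·cos31.2°·(1.26·sin31.2° − cos31.2°·tan23.8°)]
  = 12.2 / [18.0·0.8554·(1.26·0.5180 − 0.8554·0.4411)]
  = 12.2 / 4.2410 = 2.877 m

z = 2.88 m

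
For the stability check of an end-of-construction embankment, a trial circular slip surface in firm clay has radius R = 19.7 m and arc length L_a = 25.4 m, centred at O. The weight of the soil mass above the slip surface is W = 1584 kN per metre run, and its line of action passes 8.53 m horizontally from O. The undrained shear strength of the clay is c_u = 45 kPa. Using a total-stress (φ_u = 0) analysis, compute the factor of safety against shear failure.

FS = 1.67

Taking moments about the centre O, the resisting moment is provided by the undrained shear strength acting along the arc:
M_R = c_u·L_a·R = 45·25.40·19.7 = 22517.1 kN·m/m
M_D = W·d = 1584·8.53 = 13511.5 kN·m/m
FS = M_R / M_D = 22517.1 / 13511.5 = 1.667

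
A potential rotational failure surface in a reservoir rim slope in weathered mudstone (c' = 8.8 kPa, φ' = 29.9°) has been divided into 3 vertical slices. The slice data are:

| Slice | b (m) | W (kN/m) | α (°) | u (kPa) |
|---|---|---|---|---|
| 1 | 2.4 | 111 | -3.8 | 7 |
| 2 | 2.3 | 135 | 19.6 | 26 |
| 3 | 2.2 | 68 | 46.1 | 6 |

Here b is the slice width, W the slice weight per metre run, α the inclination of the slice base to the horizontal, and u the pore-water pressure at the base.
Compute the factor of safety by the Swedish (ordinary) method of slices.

Ordinary method of slices: FS = Σ[c'·Δl_i + (W_i cosα_i − u_i·Δl_i)·tanφ'] / Σ W_i sinα_i, with Δl_i = b_i / cosα_i.
Slice 1: Δl = 2.4/cos(-3.8°) = 2.405 m; N'_1 = 111·cos(-3.8°) − 7·2.405 = 93.9; c'Δl = 21.17; W sinα = -7.4
Slice 2: Δl = 2.3/cos19.6° = 2.441 m; N'_2 = 135·cos19.6° − 26·2.441 = 63.7; c'Δl = 21.48; W sinα = 45.3
Slice 3: Δl = 2.2/cos46.1° = 3.173 m; N'_3 = 68·cos46.1° − 6·3.173 = 28.1; c'Δl = 27.92; W sinα = 49.0
Σc'Δl = 70.6 kN/m; ΣN' = 185.7 kN/m; ΣW sinα = 86.9 kN/m
Resisting = 70.6 + 185.7·tan29.9° = 70.6 + 106.8 = 177.4 kN/m
FS = 177.4 / 86.9 = 2.040

FS = 2.04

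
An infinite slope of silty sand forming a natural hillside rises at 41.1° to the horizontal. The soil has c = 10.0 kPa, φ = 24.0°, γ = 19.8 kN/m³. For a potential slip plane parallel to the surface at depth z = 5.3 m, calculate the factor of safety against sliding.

FS = 0.70

For an infinite slope with a slip plane parallel to the surface (no pore pressure): FS = [c + γz cos²β tanφ] / [γz sinβ cosβ].
γz = 19.8·5.3 = 104.94 kN/m²
Numerator = 10.0 + 104.94·cos²41.1°·tan24.0° = 10.0 + 104.94·0.5679·0.4452 = 36.532 kPa
Denominator = 104.94·sin41.1°·cos41.1° = 104.94·0.6574·0.7536 = 51.985 kPa
FS = 36.532 / 51.985 = 0.703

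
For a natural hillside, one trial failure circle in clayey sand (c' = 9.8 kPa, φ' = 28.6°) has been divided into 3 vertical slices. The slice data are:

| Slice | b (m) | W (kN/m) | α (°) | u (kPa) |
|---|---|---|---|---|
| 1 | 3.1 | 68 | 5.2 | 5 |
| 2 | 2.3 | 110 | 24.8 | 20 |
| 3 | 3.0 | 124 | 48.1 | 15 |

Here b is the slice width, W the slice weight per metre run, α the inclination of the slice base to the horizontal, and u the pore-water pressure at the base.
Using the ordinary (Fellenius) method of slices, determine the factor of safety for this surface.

FS = 1.13

Ordinary method of slices: FS = Σ[c'·Δl_i + (W_i cosα_i − u_i·Δl_i)·tanφ'] / Σ W_i sinα_i, with Δl_i = b_i / cosα_i.
Slice 1: Δl = 3.1/cos5.2° = 3.113 m; N'_1 = 68·cos5.2° − 5·3.113 = 52.2; c'Δl = 30.51; W sinα = 6.2
Slice 2: Δl = 2.3/cos24.8° = 2.534 m; N'_2 = 110·cos24.8° − 20·2.534 = 49.2; c'Δl = 24.83; W sinα = 46.1
Slice 3: Δl = 3.0/cos48.1° = 4.492 m; N'_3 = 124·cos48.1° − 15·4.492 = 15.4; c'Δl = 44.02; W sinα = 92.3
Σc'Δl = 99.4 kN/m; ΣN' = 116.8 kN/m; ΣW sinα = 144.6 kN/m
Resisting = 99.4 + 116.8·tan28.6° = 99.4 + 63.7 = 163.0 kN/m
FS = 163.0 / 144.6 = 1.127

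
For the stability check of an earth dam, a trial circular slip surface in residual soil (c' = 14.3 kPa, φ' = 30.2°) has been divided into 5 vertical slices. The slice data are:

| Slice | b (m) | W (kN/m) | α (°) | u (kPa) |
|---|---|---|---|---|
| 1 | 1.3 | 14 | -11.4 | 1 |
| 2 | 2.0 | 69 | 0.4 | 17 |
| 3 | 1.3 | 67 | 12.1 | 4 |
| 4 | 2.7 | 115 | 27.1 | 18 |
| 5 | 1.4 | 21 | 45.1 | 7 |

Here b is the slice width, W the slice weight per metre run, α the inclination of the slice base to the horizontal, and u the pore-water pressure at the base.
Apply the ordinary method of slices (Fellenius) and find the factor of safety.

FS = 2.90

Ordinary method of slices: FS = Σ[c'·Δl_i + (W_i cosα_i − u_i·Δl_i)·tanφ'] / Σ W_i sinα_i, with Δl_i = b_i / cosα_i.
Slice 1: Δl = 1.3/cos(-11.4°) = 1.326 m; N'_1 = 14·cos(-11.4°) − 1·1.326 = 12.4; c'Δl = 18.96; W sinα = -2.8
Slice 2: Δl = 2.0/cos0.4° = 2.000 m; N'_2 = 69·cos0.4° − 17·2.000 = 35.0; c'Δl = 28.60; W sinα = 0.5
Slice 3: Δl = 1.3/cos12.1° = 1.330 m; N'_3 = 67·cos12.1° − 4·1.330 = 60.2; c'Δl = 19.01; W sinα = 14.0
Slice 4: Δl = 2.7/cos27.1° = 3.033 m; N'_4 = 115·cos27.1° − 18·3.033 = 47.8; c'Δl = 43.37; W sinα = 52.4
Slice 5: Δl = 1.4/cos45.1° = 1.983 m; N'_5 = 21·cos45.1° − 7·1.983 = 0.9; c'Δl = 28.36; W sinα = 14.9
Σc'Δl = 138.3 kN/m; ΣN' = 156.3 kN/m; ΣW sinα = 79.0 kN/m
Resisting = 138.3 + 156.3·tan30.2° = 138.3 + 91.0 = 229.3 kN/m
FS = 229.3 / 79.0 = 2.902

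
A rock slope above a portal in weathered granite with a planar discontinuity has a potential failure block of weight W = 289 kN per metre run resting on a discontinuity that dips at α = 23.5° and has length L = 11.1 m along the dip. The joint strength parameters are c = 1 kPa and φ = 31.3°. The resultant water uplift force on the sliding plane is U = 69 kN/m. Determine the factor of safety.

Resolving the block weight along and normal to the plane and applying the Mohr–Coulomb strength on the joint:
N' = W cosα − U = 289·cos23.5° − 69 = 196.0 kN/m
Driving force T = W sinα = 289·sin23.5° = 115.2 kN/m
Resisting force R = c·L + N'·tanφ = 1·11.1 + 196.0·tan31.3° = 11.1 + 119.2 = 130.3 kN/m
FS = R / T = 130.3 / 115.2 = 1.131

FS = 1.13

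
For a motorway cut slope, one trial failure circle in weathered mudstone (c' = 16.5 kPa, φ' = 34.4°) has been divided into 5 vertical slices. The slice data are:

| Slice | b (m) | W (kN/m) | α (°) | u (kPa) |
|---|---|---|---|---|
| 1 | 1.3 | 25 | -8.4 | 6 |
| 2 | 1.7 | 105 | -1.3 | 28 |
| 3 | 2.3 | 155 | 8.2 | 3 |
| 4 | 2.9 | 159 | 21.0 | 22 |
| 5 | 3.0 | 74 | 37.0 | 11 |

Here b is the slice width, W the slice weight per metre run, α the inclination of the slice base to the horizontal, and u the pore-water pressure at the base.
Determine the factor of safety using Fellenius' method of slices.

Ordinary method of slices: FS = Σ[c'·Δl_i + (W_i cosα_i − u_i·Δl_i)·tanφ'] / Σ W_i sinα_i, with Δl_i = b_i / cosα_i.
Slice 1: Δl = 1.3/cos(-8.4°) = 1.314 m; N'_1 = 25·cos(-8.4°) − 6·1.314 = 16.8; c'Δl = 21.68; W sinα = -3.7
Slice 2: Δl = 1.7/cos(-1.3°) = 1.700 m; N'_2 = 105·cos(-1.3°) − 28·1.700 = 57.4; c'Δl = 28.06; W sinα = -2.4
Slice 3: Δl = 2.3/cos8.2° = 2.324 m; N'_3 = 155·cos8.2° − 3·2.324 = 146.4; c'Δl = 38.34; W sinα = 22.1
Slice 4: Δl = 2.9/cos21.0° = 3.106 m; N'_4 = 159·cos21.0° − 22·3.106 = 80.1; c'Δl = 51.25; W sinα = 57.0
Slice 5: Δl = 3.0/cos37.0° = 3.756 m; N'_5 = 74·cos37.0° − 11·3.756 = 17.8; c'Δl = 61.98; W sinα = 44.5
Σc'Δl = 201.3 kN/m; ΣN' = 318.5 kN/m; ΣW sinα = 117.6 kN/m
Resisting = 201.3 + 318.5·tan34.4° = 201.3 + 218.1 = 419.4 kN/m
FS = 419.4 / 117.6 = 3.567

FS = 3.57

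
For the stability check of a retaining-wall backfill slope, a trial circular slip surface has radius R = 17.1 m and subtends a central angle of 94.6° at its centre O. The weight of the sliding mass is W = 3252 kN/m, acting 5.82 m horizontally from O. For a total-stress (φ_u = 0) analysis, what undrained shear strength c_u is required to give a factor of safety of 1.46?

c_u = 57.2 kPa

FS = c_u·L_a·R / (W·d), so c_u = FS·W·d / (L_a·R).
Arc length L_a = R·θ = 17.1·(94.6°·π/180) = 17.1·1.6511 = 28.23 m
c_u = 1.46·3252·5.82 / (28.23·17.1) = 27632.9 / 482.79 = 57.24 kPa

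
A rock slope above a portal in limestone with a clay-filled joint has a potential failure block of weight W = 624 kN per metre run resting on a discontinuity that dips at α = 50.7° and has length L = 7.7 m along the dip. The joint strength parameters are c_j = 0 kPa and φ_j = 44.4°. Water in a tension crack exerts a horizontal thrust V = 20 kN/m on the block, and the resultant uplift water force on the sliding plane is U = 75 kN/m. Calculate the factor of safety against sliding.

FS = 0.60

Resolving the block weight along and normal to the plane and applying the Mohr–Coulomb strength on the joint:
N' = W cosα − U − V sinα = 624·cos50.7° − 75 − 20·sin50.7° = 304.8 kN/m
Driving force T = W sinα + V cosα = 624·sin50.7° + 20·cos50.7° = 495.5 kN/m
Resisting force R = c_j·L + N'·tanφ_j = 0·7.7 + 304.8·tan44.4° = 0.0 + 298.4 = 298.4 kN/m
FS = R / T = 298.4 / 495.5 = 0.602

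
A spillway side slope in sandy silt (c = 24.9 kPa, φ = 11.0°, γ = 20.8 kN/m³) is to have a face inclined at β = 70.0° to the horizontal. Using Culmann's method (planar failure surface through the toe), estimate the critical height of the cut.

H_c = 9.11 m

Culmann's analysis gives the critical failure plane at α_cr = (β + φ)/2 = (70.0 + 11.0)/2 = 40.5°, and the critical height
H_c = (4c/γ) · sinβ cosφ / [1 − cos(β − φ)]
    = (4·24.9/20.8) · sin70.0°·cos11.0° / [1 − cos(59.0°)]
    = 4.788 · 0.9397·0.9816 / [1 − 0.5150]
    = 4.788 · 0.9224 / 0.4850
    = 9.11 m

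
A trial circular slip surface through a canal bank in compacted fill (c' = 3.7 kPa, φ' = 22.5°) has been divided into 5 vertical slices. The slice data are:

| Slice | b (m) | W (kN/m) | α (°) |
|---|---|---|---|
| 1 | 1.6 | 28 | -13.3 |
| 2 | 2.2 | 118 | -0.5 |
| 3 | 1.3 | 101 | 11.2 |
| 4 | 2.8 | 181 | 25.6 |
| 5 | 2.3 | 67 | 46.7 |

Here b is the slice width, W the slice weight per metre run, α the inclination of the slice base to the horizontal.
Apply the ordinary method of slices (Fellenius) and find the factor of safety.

FS = 1.66

Ordinary method of slices: FS = Σ[c'·Δl_i + (W_i cosα_i)·tanφ'] / Σ W_i sinα_i, with Δl_i = b_i / cosα_i.
Slice 1: Δl = 1.6/cos(-13.3°) = 1.644 m; N'_1 = 28·cos(-13.3°) = 27.2; c'Δl = 6.08; W sinα = -6.4
Slice 2: Δl = 2.2/cos(-0.5°) = 2.200 m; N'_2 = 118·cos(-0.5°) = 118.0; c'Δl = 8.14; W sinα = -1.0
Slice 3: Δl = 1.3/cos11.2° = 1.325 m; N'_3 = 101·cos11.2° = 99.1; c'Δl = 4.90; W sinα = 19.6
Slice 4: Δl = 2.8/cos25.6° = 3.105 m; N'_4 = 181·cos25.6° = 163.2; c'Δl = 11.49; W sinα = 78.2
Slice 5: Δl = 2.3/cos46.7° = 3.354 m; N'_5 = 67·cos46.7° = 45.9; c'Δl = 12.41; W sinα = 48.8
Σc'Δl = 43.0 kN/m; ΣN' = 453.5 kN/m; ΣW sinα = 139.1 kN/m
Resisting = 43.0 + 453.5·tan22.5° = 43.0 + 187.8 = 230.9 kN/m
FS = 230.9 / 139.1 = 1.660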